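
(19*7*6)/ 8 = 99.75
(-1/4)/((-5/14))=7/10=0.70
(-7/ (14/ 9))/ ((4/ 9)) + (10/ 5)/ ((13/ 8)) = -925/ 104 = -8.89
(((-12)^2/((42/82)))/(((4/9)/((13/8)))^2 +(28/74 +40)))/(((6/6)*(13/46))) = 1763530704/71712389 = 24.59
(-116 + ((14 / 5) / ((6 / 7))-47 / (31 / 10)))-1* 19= -68306 / 465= -146.89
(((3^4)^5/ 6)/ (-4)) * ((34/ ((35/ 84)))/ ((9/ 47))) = -61909794142.20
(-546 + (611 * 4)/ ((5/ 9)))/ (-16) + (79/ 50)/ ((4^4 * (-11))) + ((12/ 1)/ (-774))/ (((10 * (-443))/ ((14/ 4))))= -1937754035573/ 8046297600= -240.83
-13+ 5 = -8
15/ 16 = 0.94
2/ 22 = 1/ 11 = 0.09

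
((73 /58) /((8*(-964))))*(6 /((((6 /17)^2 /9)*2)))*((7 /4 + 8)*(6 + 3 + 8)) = -41961933 /7156736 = -5.86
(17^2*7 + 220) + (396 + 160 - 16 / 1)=2783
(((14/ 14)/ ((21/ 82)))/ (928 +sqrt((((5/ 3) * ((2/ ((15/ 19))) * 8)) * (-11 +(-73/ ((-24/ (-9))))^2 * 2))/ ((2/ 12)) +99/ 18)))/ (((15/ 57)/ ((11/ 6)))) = 15904064/ 352582545-8569 * sqrt(434202)/ 211549527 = 0.02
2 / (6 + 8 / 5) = 5 / 19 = 0.26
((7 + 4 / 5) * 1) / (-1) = -39 / 5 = -7.80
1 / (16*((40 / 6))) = 3 / 320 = 0.01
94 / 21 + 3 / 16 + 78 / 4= 8119 / 336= 24.16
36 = 36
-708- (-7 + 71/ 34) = -23905/ 34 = -703.09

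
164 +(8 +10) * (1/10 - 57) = -4301/5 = -860.20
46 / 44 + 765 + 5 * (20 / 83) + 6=1411955 / 1826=773.25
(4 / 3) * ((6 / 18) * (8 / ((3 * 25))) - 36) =-32368 / 675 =-47.95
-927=-927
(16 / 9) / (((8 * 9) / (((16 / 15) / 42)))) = 16 / 25515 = 0.00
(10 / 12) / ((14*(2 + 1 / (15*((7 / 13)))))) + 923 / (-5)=-823191 / 4460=-184.57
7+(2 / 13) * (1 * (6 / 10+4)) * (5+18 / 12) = 58 / 5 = 11.60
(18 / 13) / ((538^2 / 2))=0.00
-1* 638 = -638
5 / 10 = 0.50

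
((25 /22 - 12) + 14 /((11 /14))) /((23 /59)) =9027 /506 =17.84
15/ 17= 0.88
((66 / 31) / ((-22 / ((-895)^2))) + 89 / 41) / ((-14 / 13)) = 640401554 / 8897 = 71979.49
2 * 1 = 2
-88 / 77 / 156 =-2 / 273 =-0.01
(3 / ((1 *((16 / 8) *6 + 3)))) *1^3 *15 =3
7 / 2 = 3.50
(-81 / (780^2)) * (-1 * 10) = 9 / 6760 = 0.00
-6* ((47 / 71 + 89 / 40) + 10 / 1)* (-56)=1537158 / 355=4330.02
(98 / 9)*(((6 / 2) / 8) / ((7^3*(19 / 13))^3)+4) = 8857132499807 / 203352531732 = 43.56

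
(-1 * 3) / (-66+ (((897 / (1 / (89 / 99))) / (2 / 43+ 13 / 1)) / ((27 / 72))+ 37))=-166617 / 7543553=-0.02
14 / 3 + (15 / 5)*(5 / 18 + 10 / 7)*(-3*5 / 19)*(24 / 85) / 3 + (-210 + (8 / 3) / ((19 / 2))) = -464484 / 2261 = -205.43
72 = 72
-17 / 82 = -0.21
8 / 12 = 2 / 3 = 0.67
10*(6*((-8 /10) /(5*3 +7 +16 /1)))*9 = -216 /19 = -11.37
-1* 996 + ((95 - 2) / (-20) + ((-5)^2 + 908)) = -1353 / 20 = -67.65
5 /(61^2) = 5 /3721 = 0.00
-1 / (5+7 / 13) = -13 / 72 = -0.18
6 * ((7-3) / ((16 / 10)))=15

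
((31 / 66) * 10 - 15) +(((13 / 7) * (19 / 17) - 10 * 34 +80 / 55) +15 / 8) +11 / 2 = -10662523 / 31416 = -339.40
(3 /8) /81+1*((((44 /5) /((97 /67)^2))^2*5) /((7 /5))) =8427334880263 /133856272872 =62.96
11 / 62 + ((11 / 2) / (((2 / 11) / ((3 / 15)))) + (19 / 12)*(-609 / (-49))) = 28108 / 1085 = 25.91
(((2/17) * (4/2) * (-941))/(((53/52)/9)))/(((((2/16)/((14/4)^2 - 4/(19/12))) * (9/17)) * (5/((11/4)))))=-795536456/5035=-158001.28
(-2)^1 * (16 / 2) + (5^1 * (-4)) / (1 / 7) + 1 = -155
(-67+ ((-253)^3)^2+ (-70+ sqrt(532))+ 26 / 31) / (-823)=-8129892834130378 / 25513 -2*sqrt(133) / 823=-318656874304.52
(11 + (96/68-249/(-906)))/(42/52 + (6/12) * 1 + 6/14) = 5927103/811172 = 7.31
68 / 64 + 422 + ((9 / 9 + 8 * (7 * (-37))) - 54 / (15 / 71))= -152283 / 80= -1903.54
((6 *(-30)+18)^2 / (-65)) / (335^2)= -26244 / 7294625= -0.00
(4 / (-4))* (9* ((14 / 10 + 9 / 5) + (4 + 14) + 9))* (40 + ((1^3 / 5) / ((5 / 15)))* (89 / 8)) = -2537253 / 200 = -12686.26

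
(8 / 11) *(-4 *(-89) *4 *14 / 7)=22784 / 11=2071.27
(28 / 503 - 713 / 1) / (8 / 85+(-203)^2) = -10160645 / 587298273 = -0.02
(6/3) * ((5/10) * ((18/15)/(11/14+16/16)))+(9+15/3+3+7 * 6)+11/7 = 53588/875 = 61.24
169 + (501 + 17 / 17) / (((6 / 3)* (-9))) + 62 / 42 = 8983 / 63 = 142.59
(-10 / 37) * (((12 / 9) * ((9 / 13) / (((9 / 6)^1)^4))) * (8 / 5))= -1024 / 12987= -0.08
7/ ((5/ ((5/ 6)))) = 7/ 6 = 1.17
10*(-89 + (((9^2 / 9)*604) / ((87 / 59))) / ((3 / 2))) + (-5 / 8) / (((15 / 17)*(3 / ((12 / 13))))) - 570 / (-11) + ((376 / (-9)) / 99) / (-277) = 4417491804367 / 186092478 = 23738.15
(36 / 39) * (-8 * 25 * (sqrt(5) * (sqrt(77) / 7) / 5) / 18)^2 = 88000 / 2457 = 35.82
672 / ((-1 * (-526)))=336 / 263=1.28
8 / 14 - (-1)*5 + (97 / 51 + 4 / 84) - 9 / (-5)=5546 / 595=9.32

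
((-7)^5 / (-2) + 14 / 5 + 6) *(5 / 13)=6471 / 2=3235.50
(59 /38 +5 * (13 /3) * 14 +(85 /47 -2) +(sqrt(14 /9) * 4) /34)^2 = 3265106 * sqrt(14) /136629 +85583493966153 /921851044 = 92928.16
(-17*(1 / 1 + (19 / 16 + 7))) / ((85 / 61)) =-8967 / 80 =-112.09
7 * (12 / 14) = 6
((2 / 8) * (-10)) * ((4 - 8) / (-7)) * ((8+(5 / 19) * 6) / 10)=-26 / 19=-1.37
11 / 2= 5.50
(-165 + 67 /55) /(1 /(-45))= 7370.18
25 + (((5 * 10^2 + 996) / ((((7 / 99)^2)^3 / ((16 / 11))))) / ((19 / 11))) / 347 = 22535288247558761 / 775659857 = 29053054.69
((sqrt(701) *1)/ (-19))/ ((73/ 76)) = -4 *sqrt(701)/ 73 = -1.45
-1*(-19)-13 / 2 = 25 / 2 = 12.50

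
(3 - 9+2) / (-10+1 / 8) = 32 / 79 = 0.41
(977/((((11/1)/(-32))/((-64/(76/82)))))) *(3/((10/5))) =61527552/209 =294390.20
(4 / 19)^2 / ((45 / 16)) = 256 / 16245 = 0.02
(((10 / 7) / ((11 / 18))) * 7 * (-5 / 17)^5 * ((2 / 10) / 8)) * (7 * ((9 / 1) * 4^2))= -14175000 / 15618427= -0.91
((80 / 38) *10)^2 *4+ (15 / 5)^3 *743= 7882021 / 361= 21833.85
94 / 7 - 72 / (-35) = 542 / 35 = 15.49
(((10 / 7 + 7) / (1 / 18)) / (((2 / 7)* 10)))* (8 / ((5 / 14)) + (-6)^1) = 21771 / 25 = 870.84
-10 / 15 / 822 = -0.00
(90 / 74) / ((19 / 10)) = 450 / 703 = 0.64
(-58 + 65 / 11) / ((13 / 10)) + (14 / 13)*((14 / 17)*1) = -95254 / 2431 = -39.18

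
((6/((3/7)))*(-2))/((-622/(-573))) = -25.79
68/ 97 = 0.70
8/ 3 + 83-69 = 16.67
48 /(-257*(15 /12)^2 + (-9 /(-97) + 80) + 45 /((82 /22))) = -1018112 /6562507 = -0.16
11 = 11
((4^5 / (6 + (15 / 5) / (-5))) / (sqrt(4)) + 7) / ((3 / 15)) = 13745 / 27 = 509.07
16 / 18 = 8 / 9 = 0.89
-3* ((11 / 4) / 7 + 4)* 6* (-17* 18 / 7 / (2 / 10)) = 846855 / 49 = 17282.76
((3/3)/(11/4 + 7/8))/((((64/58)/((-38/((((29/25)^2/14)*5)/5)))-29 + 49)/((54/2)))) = 4488750/12051443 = 0.37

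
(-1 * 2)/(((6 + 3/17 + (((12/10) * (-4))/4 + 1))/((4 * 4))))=-680/127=-5.35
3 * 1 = 3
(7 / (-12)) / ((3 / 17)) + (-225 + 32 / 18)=-8155 / 36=-226.53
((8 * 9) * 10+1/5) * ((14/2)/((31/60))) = 302484/31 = 9757.55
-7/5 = -1.40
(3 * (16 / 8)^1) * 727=4362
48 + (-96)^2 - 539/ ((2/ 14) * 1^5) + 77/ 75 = 411902/ 75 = 5492.03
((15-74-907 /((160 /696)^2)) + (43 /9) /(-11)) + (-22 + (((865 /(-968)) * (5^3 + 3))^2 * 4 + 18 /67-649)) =121616137893991 /3531409200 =34438.42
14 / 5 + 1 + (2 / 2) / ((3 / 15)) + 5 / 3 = 157 / 15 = 10.47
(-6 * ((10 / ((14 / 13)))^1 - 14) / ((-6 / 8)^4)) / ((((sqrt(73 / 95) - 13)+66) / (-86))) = -1219356160 / 8403633+242176 * sqrt(6935) / 8403633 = -142.70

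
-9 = -9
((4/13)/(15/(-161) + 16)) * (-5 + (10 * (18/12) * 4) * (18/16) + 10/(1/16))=143290/33293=4.30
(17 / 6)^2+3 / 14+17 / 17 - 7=565 / 252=2.24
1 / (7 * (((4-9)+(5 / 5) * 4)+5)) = 1 / 28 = 0.04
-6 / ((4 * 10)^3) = -3 / 32000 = -0.00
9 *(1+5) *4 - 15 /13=2793 /13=214.85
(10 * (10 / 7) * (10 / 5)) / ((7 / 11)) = 2200 / 49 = 44.90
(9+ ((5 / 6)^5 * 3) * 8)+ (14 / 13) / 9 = 79037 / 4212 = 18.76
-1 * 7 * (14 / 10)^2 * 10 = -686 / 5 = -137.20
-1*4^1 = -4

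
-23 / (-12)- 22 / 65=1231 / 780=1.58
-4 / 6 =-2 / 3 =-0.67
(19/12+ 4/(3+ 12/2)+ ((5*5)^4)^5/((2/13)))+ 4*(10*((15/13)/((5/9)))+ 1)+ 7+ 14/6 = 27666828827932476997375488327319/468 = 59117155615240335464477540000.00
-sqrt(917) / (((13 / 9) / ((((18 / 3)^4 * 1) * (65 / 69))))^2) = -377913600 * sqrt(917) / 529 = -21633237.44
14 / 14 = 1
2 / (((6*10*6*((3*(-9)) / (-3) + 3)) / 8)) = 1 / 270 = 0.00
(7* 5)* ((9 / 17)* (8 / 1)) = 2520 / 17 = 148.24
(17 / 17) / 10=1 / 10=0.10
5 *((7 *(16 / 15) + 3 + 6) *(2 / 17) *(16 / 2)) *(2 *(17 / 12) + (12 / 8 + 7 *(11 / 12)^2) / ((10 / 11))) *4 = 7791862 / 2295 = 3395.15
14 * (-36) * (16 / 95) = -8064 / 95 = -84.88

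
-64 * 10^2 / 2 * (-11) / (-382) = -17600 / 191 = -92.15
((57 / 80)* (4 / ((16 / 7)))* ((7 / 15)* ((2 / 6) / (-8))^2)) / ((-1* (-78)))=931 / 71884800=0.00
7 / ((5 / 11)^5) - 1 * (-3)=1136732 / 3125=363.75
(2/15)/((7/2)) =4/105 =0.04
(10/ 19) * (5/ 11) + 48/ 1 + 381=89711/ 209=429.24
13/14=0.93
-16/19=-0.84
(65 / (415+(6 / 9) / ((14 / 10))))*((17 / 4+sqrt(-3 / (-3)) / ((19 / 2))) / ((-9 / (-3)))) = 30121 / 132620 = 0.23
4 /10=2 /5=0.40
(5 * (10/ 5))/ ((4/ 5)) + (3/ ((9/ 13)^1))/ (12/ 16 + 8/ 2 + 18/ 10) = 10345/ 786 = 13.16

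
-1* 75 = -75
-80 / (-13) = 80 / 13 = 6.15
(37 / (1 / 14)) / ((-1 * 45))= -518 / 45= -11.51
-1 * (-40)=40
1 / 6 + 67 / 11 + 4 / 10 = 2197 / 330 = 6.66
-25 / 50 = -1 / 2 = -0.50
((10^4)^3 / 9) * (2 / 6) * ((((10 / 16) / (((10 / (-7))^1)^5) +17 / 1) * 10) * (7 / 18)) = 591323468750000 / 243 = 2433429912551.44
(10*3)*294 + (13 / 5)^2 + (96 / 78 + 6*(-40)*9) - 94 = 6573.99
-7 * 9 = -63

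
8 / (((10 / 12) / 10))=96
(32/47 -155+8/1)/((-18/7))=56.90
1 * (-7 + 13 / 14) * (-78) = 3315 / 7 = 473.57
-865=-865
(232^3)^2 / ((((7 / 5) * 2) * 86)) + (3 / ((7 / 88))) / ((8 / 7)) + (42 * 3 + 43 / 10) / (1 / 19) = 1949117065803987 / 3010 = 647547197941.52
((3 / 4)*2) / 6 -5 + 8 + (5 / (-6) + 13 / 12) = 7 / 2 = 3.50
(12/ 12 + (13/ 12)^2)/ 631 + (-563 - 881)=-131207303/ 90864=-1444.00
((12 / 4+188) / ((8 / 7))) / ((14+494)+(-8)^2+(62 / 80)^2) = 267400 / 916161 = 0.29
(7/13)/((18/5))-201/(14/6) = -140857/1638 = -85.99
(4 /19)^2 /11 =16 /3971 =0.00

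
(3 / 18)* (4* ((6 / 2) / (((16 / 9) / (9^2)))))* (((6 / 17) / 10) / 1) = 3.22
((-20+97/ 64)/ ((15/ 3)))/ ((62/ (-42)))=2.50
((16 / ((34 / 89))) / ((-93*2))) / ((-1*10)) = 178 / 7905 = 0.02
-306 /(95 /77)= -23562 /95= -248.02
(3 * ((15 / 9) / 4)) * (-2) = -5 / 2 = -2.50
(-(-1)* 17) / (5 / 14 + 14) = 238 / 201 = 1.18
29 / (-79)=-0.37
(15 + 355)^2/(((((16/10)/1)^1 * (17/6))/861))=442015875/17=26000933.82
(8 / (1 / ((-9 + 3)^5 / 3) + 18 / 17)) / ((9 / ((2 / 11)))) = 0.15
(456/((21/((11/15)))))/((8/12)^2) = 1254/35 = 35.83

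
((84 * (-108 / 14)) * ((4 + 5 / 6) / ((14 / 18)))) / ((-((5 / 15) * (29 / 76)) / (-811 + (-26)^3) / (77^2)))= -3451400823024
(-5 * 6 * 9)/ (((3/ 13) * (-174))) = 195/ 29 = 6.72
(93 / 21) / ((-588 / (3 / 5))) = -31 / 6860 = -0.00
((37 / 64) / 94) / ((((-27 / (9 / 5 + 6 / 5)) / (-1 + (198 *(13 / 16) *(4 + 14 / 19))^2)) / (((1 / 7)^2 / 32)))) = -0.25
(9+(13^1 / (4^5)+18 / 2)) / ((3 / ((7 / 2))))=129115 / 6144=21.01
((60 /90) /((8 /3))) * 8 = 2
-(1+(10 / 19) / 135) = -515 / 513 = -1.00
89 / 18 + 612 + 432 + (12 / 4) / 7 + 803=233399 / 126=1852.37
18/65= 0.28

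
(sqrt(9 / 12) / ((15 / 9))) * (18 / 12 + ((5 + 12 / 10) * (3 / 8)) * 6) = 927 * sqrt(3) / 200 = 8.03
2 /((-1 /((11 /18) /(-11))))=1 /9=0.11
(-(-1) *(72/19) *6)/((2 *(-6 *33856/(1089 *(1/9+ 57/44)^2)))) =-310249/2573056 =-0.12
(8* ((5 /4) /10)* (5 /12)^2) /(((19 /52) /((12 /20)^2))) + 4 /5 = 369 /380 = 0.97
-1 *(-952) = 952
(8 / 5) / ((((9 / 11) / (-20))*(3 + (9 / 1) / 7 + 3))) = -2464 / 459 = -5.37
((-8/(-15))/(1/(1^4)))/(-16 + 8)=-1/15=-0.07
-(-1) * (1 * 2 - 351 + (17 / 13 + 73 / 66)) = -297371 / 858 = -346.59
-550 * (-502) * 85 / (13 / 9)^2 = 1900948500 / 169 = 11248215.98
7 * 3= 21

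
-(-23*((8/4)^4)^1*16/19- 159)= 8909/19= 468.89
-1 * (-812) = 812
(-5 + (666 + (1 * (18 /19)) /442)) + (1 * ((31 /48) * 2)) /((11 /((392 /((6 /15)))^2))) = 15718381534 /138567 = 113435.24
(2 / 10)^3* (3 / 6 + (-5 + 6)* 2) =1 / 50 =0.02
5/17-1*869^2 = -12837732/17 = -755160.71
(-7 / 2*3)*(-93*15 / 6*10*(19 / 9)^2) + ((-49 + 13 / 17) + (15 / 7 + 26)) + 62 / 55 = 12815657339 / 117810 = 108782.42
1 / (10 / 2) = 1 / 5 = 0.20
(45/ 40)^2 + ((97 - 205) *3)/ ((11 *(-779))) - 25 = -23.70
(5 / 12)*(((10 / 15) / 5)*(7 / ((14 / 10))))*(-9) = -5 / 2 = -2.50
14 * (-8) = -112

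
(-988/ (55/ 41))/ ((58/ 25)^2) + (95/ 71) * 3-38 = -112199788/ 656821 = -170.82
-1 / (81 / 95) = -95 / 81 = -1.17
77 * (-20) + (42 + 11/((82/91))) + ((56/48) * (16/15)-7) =-5503813/3690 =-1491.55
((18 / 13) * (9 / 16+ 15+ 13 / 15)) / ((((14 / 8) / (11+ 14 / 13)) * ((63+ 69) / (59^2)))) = 4139.93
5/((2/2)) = 5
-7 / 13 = -0.54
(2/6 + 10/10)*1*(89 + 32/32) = 120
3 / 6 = 1 / 2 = 0.50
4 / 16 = 1 / 4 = 0.25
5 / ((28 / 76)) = 95 / 7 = 13.57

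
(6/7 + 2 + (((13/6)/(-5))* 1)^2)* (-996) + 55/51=-9019196/2975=-3031.66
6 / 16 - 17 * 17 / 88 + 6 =34 / 11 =3.09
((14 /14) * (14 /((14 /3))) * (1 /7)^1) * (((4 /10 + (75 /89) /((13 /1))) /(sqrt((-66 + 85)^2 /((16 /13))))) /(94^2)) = 8067 * sqrt(13) /22095003385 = 0.00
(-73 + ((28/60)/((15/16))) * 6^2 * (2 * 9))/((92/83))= 517837/2300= 225.15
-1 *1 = -1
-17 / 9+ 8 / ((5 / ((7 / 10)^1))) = -0.77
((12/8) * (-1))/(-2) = 3/4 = 0.75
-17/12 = -1.42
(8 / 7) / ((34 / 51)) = 12 / 7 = 1.71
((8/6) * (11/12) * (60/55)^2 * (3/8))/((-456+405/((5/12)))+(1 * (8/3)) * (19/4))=9/8723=0.00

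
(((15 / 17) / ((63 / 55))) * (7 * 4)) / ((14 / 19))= 10450 / 357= 29.27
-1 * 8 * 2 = -16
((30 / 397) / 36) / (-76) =-5 / 181032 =-0.00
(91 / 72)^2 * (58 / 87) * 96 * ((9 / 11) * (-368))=-3047408 / 99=-30781.90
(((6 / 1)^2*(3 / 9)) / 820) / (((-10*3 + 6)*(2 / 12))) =-3 / 820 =-0.00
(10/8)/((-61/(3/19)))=-15/4636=-0.00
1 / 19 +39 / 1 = 742 / 19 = 39.05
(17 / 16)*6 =51 / 8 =6.38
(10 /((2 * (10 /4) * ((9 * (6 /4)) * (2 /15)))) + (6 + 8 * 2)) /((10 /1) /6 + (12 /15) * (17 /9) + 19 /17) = 8840 /1643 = 5.38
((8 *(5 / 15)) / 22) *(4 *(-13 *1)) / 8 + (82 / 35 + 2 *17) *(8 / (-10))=-172454 / 5775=-29.86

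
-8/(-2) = 4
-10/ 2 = -5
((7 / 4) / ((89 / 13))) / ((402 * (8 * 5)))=91 / 5724480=0.00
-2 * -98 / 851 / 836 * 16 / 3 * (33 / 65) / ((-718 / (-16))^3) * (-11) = -4415488 / 48627267204815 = -0.00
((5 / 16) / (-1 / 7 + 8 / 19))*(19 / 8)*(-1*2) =-5.34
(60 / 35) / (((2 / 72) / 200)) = 86400 / 7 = 12342.86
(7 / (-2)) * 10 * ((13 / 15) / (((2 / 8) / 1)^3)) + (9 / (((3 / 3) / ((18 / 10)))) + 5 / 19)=-548588 / 285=-1924.87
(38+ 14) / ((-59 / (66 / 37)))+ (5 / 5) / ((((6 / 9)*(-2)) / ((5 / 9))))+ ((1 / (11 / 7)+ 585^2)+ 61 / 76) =468416636164 / 1368741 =342224.45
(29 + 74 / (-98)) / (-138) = -692 / 3381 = -0.20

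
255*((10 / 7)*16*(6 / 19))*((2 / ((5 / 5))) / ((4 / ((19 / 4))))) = 30600 / 7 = 4371.43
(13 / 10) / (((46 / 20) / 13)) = 7.35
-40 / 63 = -0.63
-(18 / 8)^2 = -81 / 16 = -5.06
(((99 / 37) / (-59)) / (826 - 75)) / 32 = -99 / 52461856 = -0.00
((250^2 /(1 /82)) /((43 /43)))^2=26265625000000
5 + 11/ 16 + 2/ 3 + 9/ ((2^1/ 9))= 2249/ 48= 46.85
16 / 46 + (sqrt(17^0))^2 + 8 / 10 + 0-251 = -248.85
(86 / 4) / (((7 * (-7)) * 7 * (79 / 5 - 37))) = 215 / 72716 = 0.00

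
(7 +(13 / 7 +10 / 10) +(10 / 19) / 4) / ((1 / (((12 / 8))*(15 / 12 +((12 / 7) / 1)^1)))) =661593 / 14896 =44.41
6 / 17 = 0.35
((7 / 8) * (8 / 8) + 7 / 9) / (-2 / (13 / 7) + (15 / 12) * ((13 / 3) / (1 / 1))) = 1547 / 4062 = 0.38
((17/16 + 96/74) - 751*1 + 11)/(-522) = 145561/103008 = 1.41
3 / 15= 1 / 5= 0.20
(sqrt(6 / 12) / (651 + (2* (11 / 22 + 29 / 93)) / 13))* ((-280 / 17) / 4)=-0.00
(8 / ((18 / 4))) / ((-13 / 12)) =-64 / 39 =-1.64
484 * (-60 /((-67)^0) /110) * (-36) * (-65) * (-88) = 54362880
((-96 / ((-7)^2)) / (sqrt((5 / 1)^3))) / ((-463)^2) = -96 * sqrt(5) / 262602025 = -0.00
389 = 389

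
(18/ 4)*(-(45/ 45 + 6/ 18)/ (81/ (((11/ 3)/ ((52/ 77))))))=-847/ 2106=-0.40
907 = 907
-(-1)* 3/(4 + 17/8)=24/49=0.49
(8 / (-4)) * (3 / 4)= -3 / 2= -1.50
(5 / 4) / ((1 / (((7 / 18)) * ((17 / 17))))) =35 / 72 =0.49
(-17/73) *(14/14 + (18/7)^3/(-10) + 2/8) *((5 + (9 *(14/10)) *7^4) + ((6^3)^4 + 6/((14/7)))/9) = 25365689.80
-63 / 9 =-7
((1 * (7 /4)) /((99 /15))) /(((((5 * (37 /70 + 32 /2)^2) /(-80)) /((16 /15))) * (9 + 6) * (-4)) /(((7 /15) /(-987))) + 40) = -21952 /168172500903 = -0.00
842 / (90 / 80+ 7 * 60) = 6736 / 3369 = 2.00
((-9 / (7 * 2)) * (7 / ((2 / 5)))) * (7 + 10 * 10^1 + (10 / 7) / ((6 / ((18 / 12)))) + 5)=-70785 / 56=-1264.02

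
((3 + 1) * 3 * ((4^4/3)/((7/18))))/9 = 2048/7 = 292.57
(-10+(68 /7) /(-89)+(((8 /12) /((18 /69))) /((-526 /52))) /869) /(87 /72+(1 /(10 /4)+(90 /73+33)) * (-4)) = 37828230935360 /513845744066193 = 0.07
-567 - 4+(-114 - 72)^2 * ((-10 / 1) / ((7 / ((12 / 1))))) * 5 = -20761597 / 7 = -2965942.43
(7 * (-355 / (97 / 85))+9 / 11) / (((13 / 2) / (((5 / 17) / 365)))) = -4645204 / 17213911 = -0.27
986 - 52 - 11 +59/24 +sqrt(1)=22235/24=926.46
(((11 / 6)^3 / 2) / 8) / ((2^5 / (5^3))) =166375 / 110592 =1.50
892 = 892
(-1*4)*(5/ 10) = -2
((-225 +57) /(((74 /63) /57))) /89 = -301644 /3293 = -91.60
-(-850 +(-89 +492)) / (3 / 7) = 1043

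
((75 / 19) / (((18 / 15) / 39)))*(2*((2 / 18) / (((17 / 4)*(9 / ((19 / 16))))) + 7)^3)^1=93276269708984375 / 1058313024576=88136.75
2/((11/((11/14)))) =1/7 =0.14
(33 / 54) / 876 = 11 / 15768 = 0.00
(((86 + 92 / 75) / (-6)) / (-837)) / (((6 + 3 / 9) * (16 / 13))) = 42523 / 19083600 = 0.00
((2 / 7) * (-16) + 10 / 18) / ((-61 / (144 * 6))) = 24288 / 427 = 56.88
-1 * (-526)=526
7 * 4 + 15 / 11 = 323 / 11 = 29.36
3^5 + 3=246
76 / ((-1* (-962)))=0.08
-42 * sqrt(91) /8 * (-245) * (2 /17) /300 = 4.81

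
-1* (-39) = 39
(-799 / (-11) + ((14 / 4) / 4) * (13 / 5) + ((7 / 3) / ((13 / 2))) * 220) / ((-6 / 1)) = -2640679 / 102960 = -25.65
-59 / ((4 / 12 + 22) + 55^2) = -177 / 9142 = -0.02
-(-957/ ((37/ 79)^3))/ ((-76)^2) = 471838323/ 292571728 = 1.61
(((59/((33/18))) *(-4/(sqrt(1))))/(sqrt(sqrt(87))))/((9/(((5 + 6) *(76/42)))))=-17936 *87^(3/4)/5481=-93.22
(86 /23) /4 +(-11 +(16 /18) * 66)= 6707 /138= 48.60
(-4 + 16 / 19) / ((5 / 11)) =-132 / 19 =-6.95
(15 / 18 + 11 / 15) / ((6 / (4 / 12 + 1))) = 47 / 135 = 0.35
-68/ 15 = -4.53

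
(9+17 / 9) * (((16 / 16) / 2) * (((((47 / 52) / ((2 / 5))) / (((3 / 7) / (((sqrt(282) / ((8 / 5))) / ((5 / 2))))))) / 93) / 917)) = 11515 * sqrt(282) / 136839456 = 0.00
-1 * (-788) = 788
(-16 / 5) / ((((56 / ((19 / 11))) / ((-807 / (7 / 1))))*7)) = 30666 / 18865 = 1.63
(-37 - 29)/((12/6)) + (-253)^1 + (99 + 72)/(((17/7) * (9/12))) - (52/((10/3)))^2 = -185078/425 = -435.48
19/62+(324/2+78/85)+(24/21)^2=42486639/258230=164.53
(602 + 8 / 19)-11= 11237 / 19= 591.42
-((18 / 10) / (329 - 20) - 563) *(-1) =-289942 / 515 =-562.99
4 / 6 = 0.67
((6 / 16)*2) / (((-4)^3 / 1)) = -3 / 256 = -0.01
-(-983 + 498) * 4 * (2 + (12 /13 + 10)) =325920 /13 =25070.77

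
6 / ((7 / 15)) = 90 / 7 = 12.86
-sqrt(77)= -8.77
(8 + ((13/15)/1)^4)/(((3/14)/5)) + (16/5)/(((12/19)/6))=6993254/30375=230.23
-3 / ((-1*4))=3 / 4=0.75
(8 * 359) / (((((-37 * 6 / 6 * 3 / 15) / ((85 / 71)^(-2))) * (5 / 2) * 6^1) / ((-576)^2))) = -1601123549184 / 267325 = -5989426.91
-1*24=-24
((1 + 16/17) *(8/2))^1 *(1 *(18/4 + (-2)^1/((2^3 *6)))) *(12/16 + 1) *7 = 57673/136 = 424.07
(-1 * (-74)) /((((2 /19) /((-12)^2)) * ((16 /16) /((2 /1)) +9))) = 10656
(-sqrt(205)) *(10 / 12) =-5 *sqrt(205) / 6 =-11.93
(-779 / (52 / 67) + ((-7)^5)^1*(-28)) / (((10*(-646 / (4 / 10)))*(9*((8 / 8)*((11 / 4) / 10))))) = -24418799 / 2078505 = -11.75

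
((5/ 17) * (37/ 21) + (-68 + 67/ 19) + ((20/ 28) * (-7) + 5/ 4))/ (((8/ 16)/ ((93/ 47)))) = -56946535/ 212534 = -267.94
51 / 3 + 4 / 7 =123 / 7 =17.57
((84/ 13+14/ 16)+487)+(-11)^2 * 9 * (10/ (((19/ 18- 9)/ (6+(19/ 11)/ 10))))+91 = -819109/ 104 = -7876.05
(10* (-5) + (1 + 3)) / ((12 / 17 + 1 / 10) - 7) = 7820 / 1053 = 7.43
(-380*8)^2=9241600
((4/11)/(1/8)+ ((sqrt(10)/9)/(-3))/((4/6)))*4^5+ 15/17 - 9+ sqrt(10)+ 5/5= 555725/187 - 503*sqrt(10)/9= 2795.06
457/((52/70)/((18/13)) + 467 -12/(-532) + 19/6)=781470/804941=0.97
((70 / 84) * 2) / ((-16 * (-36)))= 5 / 1728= 0.00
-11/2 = -5.50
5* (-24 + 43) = 95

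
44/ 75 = 0.59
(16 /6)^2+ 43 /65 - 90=-48103 /585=-82.23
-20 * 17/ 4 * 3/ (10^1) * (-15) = 765/ 2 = 382.50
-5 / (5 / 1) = -1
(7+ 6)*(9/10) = 117/10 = 11.70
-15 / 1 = -15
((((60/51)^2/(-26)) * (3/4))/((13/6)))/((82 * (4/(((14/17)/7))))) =-0.00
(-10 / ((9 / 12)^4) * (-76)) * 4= 778240 / 81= 9607.90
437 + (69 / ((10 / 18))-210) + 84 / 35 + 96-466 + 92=378 / 5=75.60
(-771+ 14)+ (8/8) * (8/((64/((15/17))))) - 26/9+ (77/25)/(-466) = -5417116549/7129800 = -759.79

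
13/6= 2.17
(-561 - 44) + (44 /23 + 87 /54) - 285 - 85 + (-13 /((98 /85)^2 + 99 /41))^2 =-959.42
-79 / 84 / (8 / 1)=-79 / 672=-0.12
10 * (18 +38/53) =9920/53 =187.17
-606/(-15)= 202/5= 40.40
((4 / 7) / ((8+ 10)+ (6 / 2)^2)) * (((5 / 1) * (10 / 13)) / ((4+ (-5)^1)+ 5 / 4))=800 / 2457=0.33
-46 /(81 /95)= -4370 /81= -53.95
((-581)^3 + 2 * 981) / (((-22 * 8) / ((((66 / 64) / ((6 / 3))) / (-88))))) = -588362937 / 90112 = -6529.24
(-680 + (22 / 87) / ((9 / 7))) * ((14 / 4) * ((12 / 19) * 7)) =-52164028 / 4959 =-10519.06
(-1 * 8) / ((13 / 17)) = -136 / 13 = -10.46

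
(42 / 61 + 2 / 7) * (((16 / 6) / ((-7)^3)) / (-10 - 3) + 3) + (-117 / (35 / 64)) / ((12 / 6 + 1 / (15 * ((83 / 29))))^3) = -160874363064254368 / 7023082211950497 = -22.91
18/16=9/8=1.12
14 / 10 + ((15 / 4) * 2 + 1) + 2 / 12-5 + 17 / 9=313 / 45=6.96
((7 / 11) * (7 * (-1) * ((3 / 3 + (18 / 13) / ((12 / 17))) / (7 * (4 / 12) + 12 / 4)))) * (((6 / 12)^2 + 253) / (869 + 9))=-1042377 / 1460992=-0.71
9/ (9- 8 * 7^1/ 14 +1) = 3/ 2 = 1.50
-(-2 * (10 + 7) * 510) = 17340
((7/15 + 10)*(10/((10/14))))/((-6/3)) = -1099/15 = -73.27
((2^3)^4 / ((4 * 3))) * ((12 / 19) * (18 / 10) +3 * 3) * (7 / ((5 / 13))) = 29912064 / 475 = 62972.77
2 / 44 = 1 / 22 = 0.05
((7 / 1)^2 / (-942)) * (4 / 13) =-98 / 6123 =-0.02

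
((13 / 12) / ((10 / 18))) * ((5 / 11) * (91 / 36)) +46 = 25471 / 528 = 48.24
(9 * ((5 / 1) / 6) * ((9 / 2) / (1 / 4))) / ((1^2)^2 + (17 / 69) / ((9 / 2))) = 16767 / 131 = 127.99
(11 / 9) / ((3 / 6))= 22 / 9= 2.44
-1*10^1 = -10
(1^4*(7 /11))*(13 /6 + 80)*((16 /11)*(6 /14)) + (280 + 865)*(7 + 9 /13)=13905772 /1573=8840.29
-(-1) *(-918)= -918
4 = 4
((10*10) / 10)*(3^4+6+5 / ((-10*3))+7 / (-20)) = 5189 / 6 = 864.83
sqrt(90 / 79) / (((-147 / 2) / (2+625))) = -1254 * sqrt(790) / 3871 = -9.11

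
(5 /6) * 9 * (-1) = -15 /2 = -7.50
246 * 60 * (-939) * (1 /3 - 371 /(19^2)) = 3474149760 /361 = 9623683.55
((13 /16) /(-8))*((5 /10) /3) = -13 /768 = -0.02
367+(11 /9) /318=1050365 /2862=367.00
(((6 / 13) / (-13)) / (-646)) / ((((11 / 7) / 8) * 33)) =56 / 6605027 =0.00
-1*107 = -107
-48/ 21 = -16/ 7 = -2.29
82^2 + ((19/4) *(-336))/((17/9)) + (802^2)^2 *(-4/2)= -14066187011000/17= -827422765352.94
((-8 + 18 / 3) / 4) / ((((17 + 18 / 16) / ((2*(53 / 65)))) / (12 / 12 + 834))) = -70808 / 1885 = -37.56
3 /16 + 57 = 915 /16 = 57.19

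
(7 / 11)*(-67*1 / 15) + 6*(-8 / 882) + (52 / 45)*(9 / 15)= -89077 / 40425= -2.20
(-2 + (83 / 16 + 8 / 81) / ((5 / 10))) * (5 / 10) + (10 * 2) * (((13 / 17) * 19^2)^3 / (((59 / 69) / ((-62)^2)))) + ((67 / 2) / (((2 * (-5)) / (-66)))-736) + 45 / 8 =3552950310896984568691 / 1878338160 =1891539226832.82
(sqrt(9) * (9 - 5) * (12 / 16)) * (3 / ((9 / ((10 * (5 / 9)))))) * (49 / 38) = 1225 / 57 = 21.49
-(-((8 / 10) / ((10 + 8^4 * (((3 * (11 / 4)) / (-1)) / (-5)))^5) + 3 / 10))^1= 16646056845059637946337 / 55486856150198793144040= 0.30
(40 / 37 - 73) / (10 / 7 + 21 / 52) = -968604 / 24679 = -39.25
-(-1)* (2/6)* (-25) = -25/3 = -8.33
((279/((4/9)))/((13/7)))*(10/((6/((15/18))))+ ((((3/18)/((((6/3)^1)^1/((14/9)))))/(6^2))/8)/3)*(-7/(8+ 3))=-98441833/329472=-298.79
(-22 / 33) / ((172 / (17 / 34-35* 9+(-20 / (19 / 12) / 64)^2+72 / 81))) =16300735 / 13411872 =1.22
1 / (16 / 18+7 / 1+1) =9 / 80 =0.11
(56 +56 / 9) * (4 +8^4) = 2296000 / 9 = 255111.11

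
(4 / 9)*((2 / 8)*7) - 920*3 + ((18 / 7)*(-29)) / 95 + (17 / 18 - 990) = -44876281 / 11970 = -3749.06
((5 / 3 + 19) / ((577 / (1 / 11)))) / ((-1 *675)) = -0.00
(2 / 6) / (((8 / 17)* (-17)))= -1 / 24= -0.04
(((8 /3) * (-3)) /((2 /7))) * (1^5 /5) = -28 /5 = -5.60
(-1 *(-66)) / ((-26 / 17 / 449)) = -251889 / 13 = -19376.08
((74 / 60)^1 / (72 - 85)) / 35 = -37 / 13650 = -0.00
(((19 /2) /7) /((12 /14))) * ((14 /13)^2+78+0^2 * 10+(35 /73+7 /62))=1159036423 /9178728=126.27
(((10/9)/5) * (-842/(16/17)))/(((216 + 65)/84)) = -50099/843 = -59.43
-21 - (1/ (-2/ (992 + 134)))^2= -316990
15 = 15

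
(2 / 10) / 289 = 1 / 1445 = 0.00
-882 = -882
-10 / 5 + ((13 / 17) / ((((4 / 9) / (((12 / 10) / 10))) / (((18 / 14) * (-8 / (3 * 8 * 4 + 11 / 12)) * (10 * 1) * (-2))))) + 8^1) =4455174 / 691985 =6.44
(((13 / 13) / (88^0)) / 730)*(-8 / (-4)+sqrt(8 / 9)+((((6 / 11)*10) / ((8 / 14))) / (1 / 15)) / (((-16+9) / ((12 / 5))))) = -259 / 4015+sqrt(2) / 1095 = -0.06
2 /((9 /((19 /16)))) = 19 /72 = 0.26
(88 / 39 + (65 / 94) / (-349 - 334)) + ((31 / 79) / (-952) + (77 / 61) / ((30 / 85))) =11164395225941 / 1914501842344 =5.83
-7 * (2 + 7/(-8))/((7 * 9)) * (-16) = 2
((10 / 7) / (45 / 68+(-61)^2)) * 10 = 6800 / 1771511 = 0.00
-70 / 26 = -35 / 13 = -2.69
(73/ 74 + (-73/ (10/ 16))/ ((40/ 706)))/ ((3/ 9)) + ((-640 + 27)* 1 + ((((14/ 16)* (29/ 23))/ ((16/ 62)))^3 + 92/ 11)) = -217699509745083629/ 32453224038400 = -6708.10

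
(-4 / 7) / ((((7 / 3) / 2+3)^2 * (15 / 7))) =-48 / 3125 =-0.02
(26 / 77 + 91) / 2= 7033 / 154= 45.67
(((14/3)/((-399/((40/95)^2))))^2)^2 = 268435456/14521559183993082321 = 0.00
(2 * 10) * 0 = 0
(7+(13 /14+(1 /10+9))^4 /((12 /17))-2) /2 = 86041435439 /12005000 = 7167.13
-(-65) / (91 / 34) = 24.29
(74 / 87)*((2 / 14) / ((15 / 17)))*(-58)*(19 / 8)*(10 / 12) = -15.81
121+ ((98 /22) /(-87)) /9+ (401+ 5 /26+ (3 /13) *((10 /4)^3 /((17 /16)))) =2000855759 /3806946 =525.58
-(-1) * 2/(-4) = -1/2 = -0.50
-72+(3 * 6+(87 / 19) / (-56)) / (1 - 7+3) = -77.97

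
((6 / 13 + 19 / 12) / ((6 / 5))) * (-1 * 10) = -7975 / 468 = -17.04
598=598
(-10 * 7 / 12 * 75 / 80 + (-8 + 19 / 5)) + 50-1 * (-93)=21333 / 160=133.33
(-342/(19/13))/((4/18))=-1053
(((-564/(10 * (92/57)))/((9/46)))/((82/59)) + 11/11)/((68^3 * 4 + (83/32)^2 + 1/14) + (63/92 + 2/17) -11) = -73258060288/722626977766405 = -0.00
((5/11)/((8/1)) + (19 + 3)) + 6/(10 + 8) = 5911/264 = 22.39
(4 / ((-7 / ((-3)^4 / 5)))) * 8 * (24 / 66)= -10368 / 385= -26.93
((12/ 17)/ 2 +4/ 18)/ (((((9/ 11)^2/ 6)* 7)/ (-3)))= -21296/ 9639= -2.21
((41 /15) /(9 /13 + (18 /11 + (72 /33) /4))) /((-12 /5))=-5863 /14796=-0.40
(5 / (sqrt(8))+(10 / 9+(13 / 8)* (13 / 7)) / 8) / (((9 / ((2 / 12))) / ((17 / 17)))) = 2081 / 217728+5* sqrt(2) / 216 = 0.04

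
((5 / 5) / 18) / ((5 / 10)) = 1 / 9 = 0.11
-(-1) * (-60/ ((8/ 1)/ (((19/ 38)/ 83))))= -15/ 332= -0.05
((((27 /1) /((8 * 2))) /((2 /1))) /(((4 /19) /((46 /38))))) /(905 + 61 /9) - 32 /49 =-33337915 /51468032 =-0.65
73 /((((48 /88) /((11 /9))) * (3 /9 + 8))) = 8833 /450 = 19.63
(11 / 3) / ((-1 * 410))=-11 / 1230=-0.01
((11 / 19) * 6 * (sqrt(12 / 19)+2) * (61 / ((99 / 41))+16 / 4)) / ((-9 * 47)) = -11588 / 24111- 11588 * sqrt(57) / 458109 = -0.67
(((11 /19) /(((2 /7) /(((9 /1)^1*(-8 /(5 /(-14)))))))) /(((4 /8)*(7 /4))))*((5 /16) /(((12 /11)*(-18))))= -847 /114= -7.43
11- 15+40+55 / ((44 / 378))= 508.50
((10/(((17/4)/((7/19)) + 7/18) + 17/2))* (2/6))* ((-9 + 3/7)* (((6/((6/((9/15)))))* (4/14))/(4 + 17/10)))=-28800/684551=-0.04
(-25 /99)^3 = -15625 /970299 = -0.02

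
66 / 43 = 1.53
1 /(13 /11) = 11 /13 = 0.85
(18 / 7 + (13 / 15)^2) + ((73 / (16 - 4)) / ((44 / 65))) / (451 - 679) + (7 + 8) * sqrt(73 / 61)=7685137 / 2340800 + 15 * sqrt(4453) / 61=19.69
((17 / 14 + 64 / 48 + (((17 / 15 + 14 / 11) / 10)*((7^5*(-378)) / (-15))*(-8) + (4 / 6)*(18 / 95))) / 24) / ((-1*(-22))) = -894522884281 / 579348000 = -1544.02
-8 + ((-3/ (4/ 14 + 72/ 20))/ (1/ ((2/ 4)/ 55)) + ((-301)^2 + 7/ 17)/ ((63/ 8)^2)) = 273872981/ 188496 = 1452.94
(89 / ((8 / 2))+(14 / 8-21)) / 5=3 / 5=0.60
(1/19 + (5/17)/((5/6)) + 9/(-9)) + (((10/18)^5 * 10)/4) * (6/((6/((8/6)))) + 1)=-32696323/114436962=-0.29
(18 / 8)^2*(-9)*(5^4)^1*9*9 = -36905625 / 16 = -2306601.56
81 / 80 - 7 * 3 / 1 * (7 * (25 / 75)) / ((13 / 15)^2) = -868311 / 13520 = -64.22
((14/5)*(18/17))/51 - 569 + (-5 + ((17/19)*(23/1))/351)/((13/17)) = -72084939347/125277165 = -575.40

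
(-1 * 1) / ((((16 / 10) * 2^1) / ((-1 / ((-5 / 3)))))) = -3 / 16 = -0.19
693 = 693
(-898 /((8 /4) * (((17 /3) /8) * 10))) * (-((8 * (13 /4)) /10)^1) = 70044 /425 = 164.81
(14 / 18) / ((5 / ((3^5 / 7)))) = 27 / 5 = 5.40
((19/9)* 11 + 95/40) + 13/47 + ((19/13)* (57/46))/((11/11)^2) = 28011979/1011816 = 27.68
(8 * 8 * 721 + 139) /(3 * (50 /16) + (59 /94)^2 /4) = 52768592 /10801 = 4885.53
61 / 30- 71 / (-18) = 269 / 45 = 5.98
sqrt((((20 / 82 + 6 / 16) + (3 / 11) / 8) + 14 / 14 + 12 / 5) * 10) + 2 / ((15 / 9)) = 6 / 5 + 3 * sqrt(915981) / 451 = 7.57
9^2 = 81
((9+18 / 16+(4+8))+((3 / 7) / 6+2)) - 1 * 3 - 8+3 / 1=16.20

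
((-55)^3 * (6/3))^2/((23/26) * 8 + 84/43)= 15473478109375/1262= 12261076156.40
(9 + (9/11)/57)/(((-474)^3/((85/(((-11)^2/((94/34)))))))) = -0.00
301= 301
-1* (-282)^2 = -79524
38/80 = 19/40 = 0.48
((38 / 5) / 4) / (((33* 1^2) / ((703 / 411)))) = 0.10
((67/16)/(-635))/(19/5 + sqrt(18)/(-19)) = -459553/263897872-19095 * sqrt(2)/263897872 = -0.00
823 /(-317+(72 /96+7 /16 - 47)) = -13168 /5805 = -2.27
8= 8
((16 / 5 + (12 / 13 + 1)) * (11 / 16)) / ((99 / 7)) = 259 / 1040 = 0.25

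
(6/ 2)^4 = 81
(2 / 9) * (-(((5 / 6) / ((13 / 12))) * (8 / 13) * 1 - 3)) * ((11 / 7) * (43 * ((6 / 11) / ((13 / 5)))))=52460 / 6591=7.96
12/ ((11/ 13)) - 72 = -636/ 11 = -57.82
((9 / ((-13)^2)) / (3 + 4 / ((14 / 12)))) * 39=21 / 65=0.32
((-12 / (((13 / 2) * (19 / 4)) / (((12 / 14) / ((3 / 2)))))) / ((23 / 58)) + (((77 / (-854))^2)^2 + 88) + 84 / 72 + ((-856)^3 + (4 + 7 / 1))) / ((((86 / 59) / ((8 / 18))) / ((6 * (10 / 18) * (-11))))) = 53792203274305718669932375 / 7671064512642804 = 7012351830.13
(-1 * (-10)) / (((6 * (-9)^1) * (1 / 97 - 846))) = 485 / 2215647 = 0.00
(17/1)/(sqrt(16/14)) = 17 * sqrt(14)/4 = 15.90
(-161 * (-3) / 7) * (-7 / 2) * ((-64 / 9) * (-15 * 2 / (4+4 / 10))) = -128800 / 11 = -11709.09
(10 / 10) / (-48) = -1 / 48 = -0.02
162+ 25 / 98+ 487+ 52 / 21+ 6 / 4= 96025 / 147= 653.23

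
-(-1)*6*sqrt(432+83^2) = 6*sqrt(7321) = 513.38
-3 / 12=-1 / 4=-0.25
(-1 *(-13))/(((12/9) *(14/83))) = 3237/56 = 57.80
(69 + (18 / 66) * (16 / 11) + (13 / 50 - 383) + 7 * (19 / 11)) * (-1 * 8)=7290308 / 3025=2410.02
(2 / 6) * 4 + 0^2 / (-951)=4 / 3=1.33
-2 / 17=-0.12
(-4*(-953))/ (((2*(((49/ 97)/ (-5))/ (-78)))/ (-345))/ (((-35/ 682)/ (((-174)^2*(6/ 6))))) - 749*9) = -13819929500/ 24422593139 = -0.57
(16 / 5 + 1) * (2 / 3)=14 / 5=2.80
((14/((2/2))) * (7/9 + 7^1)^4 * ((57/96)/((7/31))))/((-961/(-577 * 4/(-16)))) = -16451351875/813564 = -20221.34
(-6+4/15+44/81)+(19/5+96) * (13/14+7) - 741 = 255611/5670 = 45.08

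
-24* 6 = -144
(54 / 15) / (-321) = -6 / 535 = -0.01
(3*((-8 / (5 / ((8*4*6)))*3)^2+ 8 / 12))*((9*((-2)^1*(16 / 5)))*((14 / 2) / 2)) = -64210650336 / 125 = -513685202.69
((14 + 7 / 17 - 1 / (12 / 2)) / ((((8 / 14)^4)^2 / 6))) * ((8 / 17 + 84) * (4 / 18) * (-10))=-15035379256135 / 10653696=-1411282.93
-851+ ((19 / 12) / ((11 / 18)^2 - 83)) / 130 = -155877697 / 183170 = -851.00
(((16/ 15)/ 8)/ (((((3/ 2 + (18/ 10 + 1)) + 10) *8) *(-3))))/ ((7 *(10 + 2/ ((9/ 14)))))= -1/ 236236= -0.00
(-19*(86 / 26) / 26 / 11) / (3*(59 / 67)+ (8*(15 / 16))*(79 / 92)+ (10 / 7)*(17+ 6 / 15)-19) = -0.01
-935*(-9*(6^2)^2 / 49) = 10905840 / 49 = 222568.16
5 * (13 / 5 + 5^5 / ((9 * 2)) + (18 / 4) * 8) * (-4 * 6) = -76396 / 3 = -25465.33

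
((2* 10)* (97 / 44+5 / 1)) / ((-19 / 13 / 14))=-288470 / 209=-1380.24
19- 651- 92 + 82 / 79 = -57114 / 79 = -722.96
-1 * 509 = -509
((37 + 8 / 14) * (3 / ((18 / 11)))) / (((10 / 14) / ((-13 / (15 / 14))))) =-263263 / 225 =-1170.06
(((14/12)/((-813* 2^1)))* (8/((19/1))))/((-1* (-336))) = -1/1112184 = -0.00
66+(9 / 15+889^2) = 3951938 / 5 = 790387.60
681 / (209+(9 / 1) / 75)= 17025 / 5228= 3.26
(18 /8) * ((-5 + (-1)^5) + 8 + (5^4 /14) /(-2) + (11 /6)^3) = -21409 /672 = -31.86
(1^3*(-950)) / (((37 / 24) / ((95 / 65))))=-433200 / 481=-900.62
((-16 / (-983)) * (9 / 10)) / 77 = 72 / 378455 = 0.00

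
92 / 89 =1.03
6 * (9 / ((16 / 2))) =27 / 4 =6.75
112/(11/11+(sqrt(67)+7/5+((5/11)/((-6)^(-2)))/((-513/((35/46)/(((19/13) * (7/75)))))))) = -7414383713440/1848952334937+3336686755600 * sqrt(67)/1848952334937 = 10.76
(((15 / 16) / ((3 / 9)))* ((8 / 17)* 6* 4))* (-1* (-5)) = 2700 / 17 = 158.82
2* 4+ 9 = 17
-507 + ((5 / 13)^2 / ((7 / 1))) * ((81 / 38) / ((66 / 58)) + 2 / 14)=-1754811731 / 3461458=-506.96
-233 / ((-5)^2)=-233 / 25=-9.32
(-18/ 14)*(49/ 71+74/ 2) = -24084/ 497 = -48.46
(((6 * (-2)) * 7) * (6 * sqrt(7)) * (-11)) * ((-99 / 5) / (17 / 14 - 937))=232848 * sqrt(7) / 1985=310.36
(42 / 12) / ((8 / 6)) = 21 / 8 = 2.62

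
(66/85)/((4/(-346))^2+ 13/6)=11851884/33073585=0.36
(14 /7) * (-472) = -944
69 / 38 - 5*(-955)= 181519 / 38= 4776.82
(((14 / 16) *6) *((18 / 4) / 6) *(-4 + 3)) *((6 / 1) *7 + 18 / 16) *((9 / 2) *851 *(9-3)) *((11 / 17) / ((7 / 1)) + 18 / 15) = -10972643373 / 2176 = -5042575.08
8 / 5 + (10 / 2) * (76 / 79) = 2532 / 395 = 6.41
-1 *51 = -51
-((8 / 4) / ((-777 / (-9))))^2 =-36 / 67081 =-0.00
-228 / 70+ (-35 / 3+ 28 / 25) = -7247 / 525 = -13.80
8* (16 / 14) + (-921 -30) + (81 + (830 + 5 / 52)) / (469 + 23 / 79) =-12684102383 / 13494936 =-939.92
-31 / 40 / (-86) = 31 / 3440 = 0.01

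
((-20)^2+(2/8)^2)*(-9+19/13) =-313649/104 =-3015.86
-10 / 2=-5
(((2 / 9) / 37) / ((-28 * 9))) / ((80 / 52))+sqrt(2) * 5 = -13 / 839160+5 * sqrt(2) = 7.07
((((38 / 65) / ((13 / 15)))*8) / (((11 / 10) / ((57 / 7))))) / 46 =259920 / 299299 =0.87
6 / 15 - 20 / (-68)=59 / 85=0.69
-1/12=-0.08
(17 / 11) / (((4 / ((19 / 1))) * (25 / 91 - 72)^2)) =2674763 / 1874476076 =0.00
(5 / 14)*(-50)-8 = -25.86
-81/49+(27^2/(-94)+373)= 1674703/4606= 363.59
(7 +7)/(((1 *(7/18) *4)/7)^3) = 5103/4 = 1275.75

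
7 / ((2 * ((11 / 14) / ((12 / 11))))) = 588 / 121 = 4.86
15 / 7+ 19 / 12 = 313 / 84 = 3.73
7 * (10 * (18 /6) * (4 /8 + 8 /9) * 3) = 875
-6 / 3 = -2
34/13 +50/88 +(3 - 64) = -33071/572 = -57.82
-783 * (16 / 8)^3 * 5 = -31320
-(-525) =525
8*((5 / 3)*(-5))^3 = -125000 / 27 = -4629.63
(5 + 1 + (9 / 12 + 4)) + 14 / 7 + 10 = 91 / 4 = 22.75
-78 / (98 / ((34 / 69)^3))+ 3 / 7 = 1788611 / 5365647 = 0.33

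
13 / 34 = 0.38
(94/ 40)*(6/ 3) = 47/ 10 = 4.70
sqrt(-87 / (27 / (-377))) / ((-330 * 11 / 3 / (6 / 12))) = -29 * sqrt(13) / 7260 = -0.01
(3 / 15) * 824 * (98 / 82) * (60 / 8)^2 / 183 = 60.54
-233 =-233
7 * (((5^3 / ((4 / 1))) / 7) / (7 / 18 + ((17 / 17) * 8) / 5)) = 5625 / 358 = 15.71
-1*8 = -8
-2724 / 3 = -908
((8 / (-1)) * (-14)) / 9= 112 / 9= 12.44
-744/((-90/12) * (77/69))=34224/385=88.89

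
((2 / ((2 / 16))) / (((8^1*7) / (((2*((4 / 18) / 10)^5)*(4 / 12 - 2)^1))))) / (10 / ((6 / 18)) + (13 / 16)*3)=-64 / 402234406875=-0.00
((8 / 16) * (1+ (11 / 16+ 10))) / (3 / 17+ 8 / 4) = 3179 / 1184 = 2.68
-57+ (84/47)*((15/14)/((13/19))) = -33117/611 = -54.20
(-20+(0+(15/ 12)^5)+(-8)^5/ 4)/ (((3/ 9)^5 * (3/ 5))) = -3404415015/ 1024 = -3324624.04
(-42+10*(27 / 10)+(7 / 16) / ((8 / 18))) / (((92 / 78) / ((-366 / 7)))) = 278343 / 448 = 621.30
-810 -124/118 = -47852/59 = -811.05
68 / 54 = 34 / 27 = 1.26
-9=-9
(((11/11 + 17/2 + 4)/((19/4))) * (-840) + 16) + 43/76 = -180181/76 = -2370.80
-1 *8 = -8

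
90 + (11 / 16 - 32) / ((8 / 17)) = 3003 / 128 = 23.46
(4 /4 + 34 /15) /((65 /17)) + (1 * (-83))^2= 6717608 /975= 6889.85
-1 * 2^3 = -8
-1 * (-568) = 568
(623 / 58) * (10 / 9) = 3115 / 261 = 11.93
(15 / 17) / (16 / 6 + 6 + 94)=45 / 5236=0.01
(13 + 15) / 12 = 7 / 3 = 2.33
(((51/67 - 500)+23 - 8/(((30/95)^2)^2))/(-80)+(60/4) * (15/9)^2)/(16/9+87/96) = 21.49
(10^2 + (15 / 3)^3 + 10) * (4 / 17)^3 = 15040 / 4913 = 3.06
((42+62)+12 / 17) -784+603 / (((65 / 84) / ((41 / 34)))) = 287746 / 1105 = 260.40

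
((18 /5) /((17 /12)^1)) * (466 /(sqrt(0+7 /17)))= 100656 * sqrt(119) /595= 1845.42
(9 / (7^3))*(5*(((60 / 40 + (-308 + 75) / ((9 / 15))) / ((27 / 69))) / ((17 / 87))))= -7740535 / 11662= -663.74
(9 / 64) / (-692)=-9 / 44288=-0.00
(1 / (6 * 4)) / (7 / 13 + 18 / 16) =13 / 519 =0.03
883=883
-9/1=-9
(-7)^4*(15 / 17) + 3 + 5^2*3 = 37341 / 17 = 2196.53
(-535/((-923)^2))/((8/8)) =-535/851929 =-0.00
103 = 103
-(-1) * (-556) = -556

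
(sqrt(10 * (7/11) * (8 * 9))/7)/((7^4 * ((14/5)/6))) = 180 * sqrt(385)/1294139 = 0.00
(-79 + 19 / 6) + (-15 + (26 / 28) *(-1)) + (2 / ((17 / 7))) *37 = -21881 / 357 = -61.29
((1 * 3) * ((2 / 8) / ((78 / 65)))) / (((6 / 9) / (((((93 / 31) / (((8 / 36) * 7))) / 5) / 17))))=81 / 3808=0.02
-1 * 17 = -17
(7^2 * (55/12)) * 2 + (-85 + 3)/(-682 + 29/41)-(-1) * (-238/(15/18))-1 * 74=8350759/93110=89.69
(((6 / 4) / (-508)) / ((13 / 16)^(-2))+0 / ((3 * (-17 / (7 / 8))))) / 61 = -0.00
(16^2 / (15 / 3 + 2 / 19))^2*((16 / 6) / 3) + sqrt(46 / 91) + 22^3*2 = sqrt(4186) / 91 + 1992634544 / 84681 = 23531.78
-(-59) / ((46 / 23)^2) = 59 / 4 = 14.75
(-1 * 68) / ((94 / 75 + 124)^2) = -95625 / 22061809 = -0.00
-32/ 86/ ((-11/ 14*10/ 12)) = 1344/ 2365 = 0.57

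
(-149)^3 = -3307949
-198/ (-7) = 198/ 7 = 28.29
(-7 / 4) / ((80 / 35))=-49 / 64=-0.77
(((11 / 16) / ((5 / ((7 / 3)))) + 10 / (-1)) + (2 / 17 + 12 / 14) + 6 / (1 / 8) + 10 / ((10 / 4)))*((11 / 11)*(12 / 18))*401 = 495845723 / 42840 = 11574.36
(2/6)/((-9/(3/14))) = -1/126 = -0.01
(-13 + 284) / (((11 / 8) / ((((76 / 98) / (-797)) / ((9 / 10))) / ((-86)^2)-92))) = -129622659556648 / 7148690703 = -18132.36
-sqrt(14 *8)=-4 *sqrt(7)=-10.58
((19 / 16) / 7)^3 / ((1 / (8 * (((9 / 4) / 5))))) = 61731 / 3512320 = 0.02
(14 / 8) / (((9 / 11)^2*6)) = 847 / 1944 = 0.44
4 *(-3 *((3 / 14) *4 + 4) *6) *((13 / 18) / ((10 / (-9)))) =7956 / 35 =227.31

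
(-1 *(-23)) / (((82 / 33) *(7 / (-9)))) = -6831 / 574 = -11.90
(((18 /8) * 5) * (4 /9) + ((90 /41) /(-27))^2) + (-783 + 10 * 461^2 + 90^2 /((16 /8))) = 32201804278 /15129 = 2128482.01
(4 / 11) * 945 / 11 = 3780 / 121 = 31.24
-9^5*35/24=-688905/8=-86113.12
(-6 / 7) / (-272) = 3 / 952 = 0.00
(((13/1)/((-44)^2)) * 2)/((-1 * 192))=-13/185856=-0.00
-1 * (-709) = 709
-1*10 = -10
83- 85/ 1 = -2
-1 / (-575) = 1 / 575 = 0.00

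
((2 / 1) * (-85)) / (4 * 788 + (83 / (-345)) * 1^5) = -58650 / 1087357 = -0.05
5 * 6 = 30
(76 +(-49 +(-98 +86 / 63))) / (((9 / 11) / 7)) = -48257 / 81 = -595.77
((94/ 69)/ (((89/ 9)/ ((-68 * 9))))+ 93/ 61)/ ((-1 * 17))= 10337253/ 2122739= 4.87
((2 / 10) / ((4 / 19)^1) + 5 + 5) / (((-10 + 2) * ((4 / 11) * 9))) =-803 / 1920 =-0.42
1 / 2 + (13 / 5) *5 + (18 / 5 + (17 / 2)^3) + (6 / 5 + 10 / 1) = 25697 / 40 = 642.42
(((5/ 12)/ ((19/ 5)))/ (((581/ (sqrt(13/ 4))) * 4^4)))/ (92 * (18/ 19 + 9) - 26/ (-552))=115 * sqrt(13)/ 285533556224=0.00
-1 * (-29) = 29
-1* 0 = 0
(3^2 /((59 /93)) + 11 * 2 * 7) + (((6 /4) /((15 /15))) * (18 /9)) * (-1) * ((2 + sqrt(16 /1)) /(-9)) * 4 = 10395 /59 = 176.19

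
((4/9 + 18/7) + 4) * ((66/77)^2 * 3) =5304/343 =15.46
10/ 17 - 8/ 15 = 14/ 255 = 0.05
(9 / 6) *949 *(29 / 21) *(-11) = -302731 / 14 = -21623.64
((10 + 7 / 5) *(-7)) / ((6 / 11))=-1463 / 10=-146.30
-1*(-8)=8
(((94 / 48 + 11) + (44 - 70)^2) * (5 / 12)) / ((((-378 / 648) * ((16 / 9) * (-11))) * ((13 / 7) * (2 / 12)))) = 744075 / 9152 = 81.30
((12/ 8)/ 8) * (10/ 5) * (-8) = -3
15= 15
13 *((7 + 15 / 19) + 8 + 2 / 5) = 19994 / 95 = 210.46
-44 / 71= -0.62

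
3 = 3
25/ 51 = 0.49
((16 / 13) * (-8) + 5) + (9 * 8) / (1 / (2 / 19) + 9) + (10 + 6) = 7237 / 481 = 15.05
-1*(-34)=34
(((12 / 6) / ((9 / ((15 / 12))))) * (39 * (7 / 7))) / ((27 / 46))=1495 / 81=18.46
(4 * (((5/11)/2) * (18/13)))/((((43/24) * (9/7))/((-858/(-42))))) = 480/43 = 11.16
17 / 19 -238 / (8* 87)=0.55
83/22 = 3.77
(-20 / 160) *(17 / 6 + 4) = -41 / 48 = -0.85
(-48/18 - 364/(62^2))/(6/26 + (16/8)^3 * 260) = -103493/77964969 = -0.00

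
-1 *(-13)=13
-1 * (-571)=571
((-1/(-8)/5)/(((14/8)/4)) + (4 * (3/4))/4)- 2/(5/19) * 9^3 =-775543/140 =-5539.59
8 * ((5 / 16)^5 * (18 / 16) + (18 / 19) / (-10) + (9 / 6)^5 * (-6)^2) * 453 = 98656408870479 / 99614720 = 990379.82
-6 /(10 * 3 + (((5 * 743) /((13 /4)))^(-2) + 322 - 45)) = -1324917600 /67791617369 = -0.02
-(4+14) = -18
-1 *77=-77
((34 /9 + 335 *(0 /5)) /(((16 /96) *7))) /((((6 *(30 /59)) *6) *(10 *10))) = 1003 /567000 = 0.00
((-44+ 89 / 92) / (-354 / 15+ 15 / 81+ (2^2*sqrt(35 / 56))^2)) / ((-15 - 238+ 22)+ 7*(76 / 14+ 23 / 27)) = -2886111 / 168278120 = -0.02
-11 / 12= -0.92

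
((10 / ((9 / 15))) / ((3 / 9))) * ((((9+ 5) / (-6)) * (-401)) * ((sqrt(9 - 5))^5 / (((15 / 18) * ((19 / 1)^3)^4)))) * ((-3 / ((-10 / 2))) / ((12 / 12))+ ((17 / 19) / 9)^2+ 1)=0.00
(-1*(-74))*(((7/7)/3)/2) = 12.33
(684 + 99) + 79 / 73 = 57238 / 73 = 784.08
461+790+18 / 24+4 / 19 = 95149 / 76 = 1251.96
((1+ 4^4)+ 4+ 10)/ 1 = 271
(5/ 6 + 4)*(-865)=-25085/ 6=-4180.83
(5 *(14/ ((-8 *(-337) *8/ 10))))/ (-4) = -0.01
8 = 8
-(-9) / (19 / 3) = 1.42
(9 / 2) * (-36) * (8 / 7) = -1296 / 7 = -185.14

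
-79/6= -13.17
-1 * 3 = -3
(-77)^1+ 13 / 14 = -1065 / 14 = -76.07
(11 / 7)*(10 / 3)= 110 / 21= 5.24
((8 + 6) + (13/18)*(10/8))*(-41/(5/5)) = -43993/72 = -611.01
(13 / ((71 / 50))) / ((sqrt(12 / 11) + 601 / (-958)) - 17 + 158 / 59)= -341479265398700 / 554890693676173 - 4153157429200 * sqrt(33) / 554890693676173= -0.66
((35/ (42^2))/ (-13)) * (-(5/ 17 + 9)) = 395/ 27846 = 0.01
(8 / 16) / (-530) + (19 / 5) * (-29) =-116813 / 1060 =-110.20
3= 3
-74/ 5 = -14.80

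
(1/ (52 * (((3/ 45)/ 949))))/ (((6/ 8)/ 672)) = 245280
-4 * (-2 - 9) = 44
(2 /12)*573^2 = 109443 /2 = 54721.50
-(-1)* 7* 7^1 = 49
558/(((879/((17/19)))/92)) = 290904/5567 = 52.26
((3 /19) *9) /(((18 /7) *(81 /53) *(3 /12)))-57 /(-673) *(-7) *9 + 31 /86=-104779543 /29691414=-3.53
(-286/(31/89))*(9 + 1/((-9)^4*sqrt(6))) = -7389.92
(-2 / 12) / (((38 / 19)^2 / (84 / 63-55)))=161 / 72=2.24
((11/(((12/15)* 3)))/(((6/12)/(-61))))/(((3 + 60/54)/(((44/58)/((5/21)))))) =-465003/1073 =-433.37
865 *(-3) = -2595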